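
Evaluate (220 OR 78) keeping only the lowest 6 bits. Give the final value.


Step 1: 220 | 78 = 222
Step 2: 222 & 63 = 30

30


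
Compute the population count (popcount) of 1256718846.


0b1001010111010000000000111111110 has 15 set bits

15


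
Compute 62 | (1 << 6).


62 | (1 << 6) = 62 | 64 = 126

126


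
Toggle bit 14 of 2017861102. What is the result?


2017861102 ^ (1 << 14) = 2017861102 ^ 16384 = 2017877486

2017877486


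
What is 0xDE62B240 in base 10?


DE62B240 hex = 3731010112 decimal

3731010112


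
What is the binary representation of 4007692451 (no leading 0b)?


4007692451 = 11101110111000001000100010100011 in binary

11101110111000001000100010100011


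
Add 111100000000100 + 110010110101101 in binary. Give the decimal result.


111100000000100 + 110010110101101 = 1101110110110001 = 56753

56753


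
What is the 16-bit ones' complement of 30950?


30950 ^ 65535 = 34585

34585


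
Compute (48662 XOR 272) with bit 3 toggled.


Step 1: 48662 ^ 272 = 48902
Step 2: 48902 ^ (1 << 3) = 48902 ^ 8 = 48910

48910


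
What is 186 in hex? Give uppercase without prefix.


186 = BA hex

BA


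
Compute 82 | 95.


0b1010010 | 0b1011111 = 0b1011111 = 95

95


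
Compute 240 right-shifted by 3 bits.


0b11110000 >> 3 = 0b11110 = 30

30


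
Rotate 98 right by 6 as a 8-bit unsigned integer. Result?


Rotate 0b1100010 right by 6 (8-bit) = 0b10001001 = 137

137


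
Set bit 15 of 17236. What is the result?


17236 | (1 << 15) = 17236 | 32768 = 50004

50004


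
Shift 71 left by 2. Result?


0b1000111 << 2 = 0b100011100 = 284

284


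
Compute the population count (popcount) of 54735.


0b1101010111001111 has 11 set bits

11


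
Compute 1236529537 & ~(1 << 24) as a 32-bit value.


1236529537 & ~(1 << 24) = 1219752321

1219752321


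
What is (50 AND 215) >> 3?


Step 1: 50 & 215 = 18
Step 2: 18 >> 3 = 2

2


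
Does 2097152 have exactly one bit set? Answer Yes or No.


0b1000000000000000000000. Only one bit set => Yes

Yes


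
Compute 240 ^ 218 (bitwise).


0b11110000 ^ 0b11011010 = 0b101010 = 42

42


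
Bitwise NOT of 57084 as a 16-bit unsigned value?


~0b1101111011111100 = 0b10000100000011 = 8451 (16-bit unsigned)

8451


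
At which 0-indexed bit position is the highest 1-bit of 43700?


0b1010101010110100. Highest set bit at position 15

15


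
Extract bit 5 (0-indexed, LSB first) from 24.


0b11000, position 5 = 0

0


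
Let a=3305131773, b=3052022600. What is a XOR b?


3305131773 ^ 3052022600 = 1894409653

1894409653


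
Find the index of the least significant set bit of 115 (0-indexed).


0b1110011. Lowest set bit at position 0

0


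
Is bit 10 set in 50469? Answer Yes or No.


0b1100010100100101, bit 10 = 1. Yes

Yes


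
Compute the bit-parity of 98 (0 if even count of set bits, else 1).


0b1100010 has 3 ones => parity 1

1


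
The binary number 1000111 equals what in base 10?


1000111 in decimal = 71

71


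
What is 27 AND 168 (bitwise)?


0b11011 & 0b10101000 = 0b1000 = 8

8


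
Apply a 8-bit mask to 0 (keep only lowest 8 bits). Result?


0 & 255 = 0

0


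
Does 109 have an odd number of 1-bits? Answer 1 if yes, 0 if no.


0b1101101 has 5 ones => parity 1

1


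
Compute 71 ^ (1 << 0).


71 ^ (1 << 0) = 71 ^ 1 = 70

70


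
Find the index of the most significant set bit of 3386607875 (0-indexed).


0b11001001110110111000100100000011. Highest set bit at position 31

31


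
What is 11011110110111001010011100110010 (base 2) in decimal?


11011110110111001010011100110010 in decimal = 3739002674

3739002674


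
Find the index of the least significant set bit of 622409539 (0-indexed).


0b100101000110010011011101000011. Lowest set bit at position 0

0


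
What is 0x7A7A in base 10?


7A7A hex = 31354 decimal

31354


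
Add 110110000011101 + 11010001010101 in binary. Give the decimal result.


110110000011101 + 11010001010101 = 1010000001110010 = 41074

41074


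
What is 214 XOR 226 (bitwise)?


0b11010110 ^ 0b11100010 = 0b110100 = 52

52


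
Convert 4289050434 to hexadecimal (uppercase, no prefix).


4289050434 = FFA5B742 hex

FFA5B742


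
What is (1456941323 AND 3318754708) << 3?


Step 1: 1456941323 & 3318754708 = 1154492672
Step 2: 1154492672 << 3 = 9235941376

9235941376


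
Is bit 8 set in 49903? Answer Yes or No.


0b1100001011101111, bit 8 = 0. No

No


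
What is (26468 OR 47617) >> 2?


Step 1: 26468 | 47617 = 65381
Step 2: 65381 >> 2 = 16345

16345


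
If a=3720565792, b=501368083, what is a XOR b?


3720565792 ^ 501368083 = 3223392563

3223392563


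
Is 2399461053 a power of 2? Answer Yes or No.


0b10001111000001001101111010111101. Multiple bits set => No

No


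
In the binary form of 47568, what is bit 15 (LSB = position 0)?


0b1011100111010000, position 15 = 1

1


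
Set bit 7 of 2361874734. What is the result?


2361874734 | (1 << 7) = 2361874734 | 128 = 2361874862

2361874862


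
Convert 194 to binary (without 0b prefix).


194 = 11000010 in binary

11000010


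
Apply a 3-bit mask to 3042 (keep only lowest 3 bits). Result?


3042 & 7 = 2

2


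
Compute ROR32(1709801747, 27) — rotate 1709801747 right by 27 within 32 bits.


Rotate 0b1100101111010011000000100010011 right by 27 (32-bit) = 0b10111101001100000010001001101100 = 3174048364

3174048364


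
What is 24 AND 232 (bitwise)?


0b11000 & 0b11101000 = 0b1000 = 8

8


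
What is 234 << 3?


0b11101010 << 3 = 0b11101010000 = 1872

1872


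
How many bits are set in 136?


0b10001000 has 2 set bits

2


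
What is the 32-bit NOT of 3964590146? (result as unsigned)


~0b11101100010011101101100001000010 = 0b10011101100010010011110111101 = 330377149 (32-bit unsigned)

330377149


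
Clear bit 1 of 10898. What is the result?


10898 & ~(1 << 1) = 10896

10896


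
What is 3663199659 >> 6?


0b11011010010101111111110110101011 >> 6 = 0b11011010010101111111110110 = 57237494

57237494


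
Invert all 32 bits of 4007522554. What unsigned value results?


4007522554 ^ 4294967295 = 287444741

287444741


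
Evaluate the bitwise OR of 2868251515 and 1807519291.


0b10101010111101100000101101111011 | 0b1101011101111001000111000111011 = 0b11101011111111101000111101111011 = 3959328635

3959328635


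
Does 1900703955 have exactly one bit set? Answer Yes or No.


0b1110001010010100111000011010011. Multiple bits set => No

No


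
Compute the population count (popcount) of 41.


0b101001 has 3 set bits

3


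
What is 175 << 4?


0b10101111 << 4 = 0b101011110000 = 2800

2800


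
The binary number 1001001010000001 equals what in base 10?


1001001010000001 in decimal = 37505

37505


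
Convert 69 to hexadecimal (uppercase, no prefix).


69 = 45 hex

45


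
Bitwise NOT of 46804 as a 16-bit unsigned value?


~0b1011011011010100 = 0b100100100101011 = 18731 (16-bit unsigned)

18731


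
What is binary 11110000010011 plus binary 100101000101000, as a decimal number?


11110000010011 + 100101000101000 = 1000011000111011 = 34363

34363


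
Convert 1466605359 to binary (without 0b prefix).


1466605359 = 1010111011010101001111100101111 in binary

1010111011010101001111100101111


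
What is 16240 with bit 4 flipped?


16240 ^ (1 << 4) = 16240 ^ 16 = 16224

16224


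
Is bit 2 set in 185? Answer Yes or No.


0b10111001, bit 2 = 0. No

No


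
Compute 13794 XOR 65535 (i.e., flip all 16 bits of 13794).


13794 ^ 65535 = 51741

51741


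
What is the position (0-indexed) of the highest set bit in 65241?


0b1111111011011001. Highest set bit at position 15

15


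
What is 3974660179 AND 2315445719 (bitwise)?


0b11101100111010001000000001010011 & 0b10001010000000101110010111010111 = 0b10001000000000001000000001010011 = 2281734227

2281734227


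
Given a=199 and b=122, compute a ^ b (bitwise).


199 ^ 122 = 189

189


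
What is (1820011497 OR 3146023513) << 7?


Step 1: 1820011497 | 3146023513 = 4294945785
Step 2: 4294945785 << 7 = 549753060480

549753060480


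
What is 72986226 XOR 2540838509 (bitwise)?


0b100010110011010111001110010 ^ 0b10010111011100100001111001101101 = 0b10010011001010111011000000011111 = 2469113887

2469113887


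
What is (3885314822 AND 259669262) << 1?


Step 1: 3885314822 & 259669262 = 118501638
Step 2: 118501638 << 1 = 237003276

237003276


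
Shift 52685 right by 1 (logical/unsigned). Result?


0b1100110111001101 >> 1 = 0b110011011100110 = 26342

26342


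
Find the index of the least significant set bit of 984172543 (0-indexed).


0b111010101010010100011111111111. Lowest set bit at position 0

0


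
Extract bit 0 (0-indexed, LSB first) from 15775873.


0b111100001011100010000001, position 0 = 1

1


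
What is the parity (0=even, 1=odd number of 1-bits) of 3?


0b11 has 2 ones => parity 0

0


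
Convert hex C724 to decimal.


C724 hex = 50980 decimal

50980


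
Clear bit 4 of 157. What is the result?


157 & ~(1 << 4) = 141

141


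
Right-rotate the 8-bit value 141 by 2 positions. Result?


Rotate 0b10001101 right by 2 (8-bit) = 0b1100011 = 99

99


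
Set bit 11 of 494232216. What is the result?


494232216 | (1 << 11) = 494232216 | 2048 = 494234264

494234264


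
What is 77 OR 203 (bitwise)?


0b1001101 | 0b11001011 = 0b11001111 = 207

207


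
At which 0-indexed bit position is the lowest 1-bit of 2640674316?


0b10011101011001010111111000001100. Lowest set bit at position 2

2


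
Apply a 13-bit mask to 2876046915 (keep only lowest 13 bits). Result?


2876046915 & 8191 = 7747

7747


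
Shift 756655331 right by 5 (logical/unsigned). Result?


0b101101000110011010010011100011 >> 5 = 0b1011010001100110100100111 = 23645479

23645479


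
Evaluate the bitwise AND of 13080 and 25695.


0b11001100011000 & 0b110010001011111 = 0b10000000011000 = 8216

8216


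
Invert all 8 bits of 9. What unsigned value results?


9 ^ 255 = 246

246


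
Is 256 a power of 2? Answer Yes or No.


0b100000000. Only one bit set => Yes

Yes


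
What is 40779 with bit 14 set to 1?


40779 | (1 << 14) = 40779 | 16384 = 57163

57163


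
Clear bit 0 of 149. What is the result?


149 & ~(1 << 0) = 148

148


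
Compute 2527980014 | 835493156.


0b10010110101011011110100111101110 | 0b110001110011001001110100100100 = 0b10110111111011011111110111101110 = 3085827566

3085827566


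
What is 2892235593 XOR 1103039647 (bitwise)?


0b10101100011001000000001101001001 ^ 0b1000001101111110000110010011111 = 0b11101101110110110000111111010110 = 3990556630

3990556630


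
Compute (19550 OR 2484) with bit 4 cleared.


Step 1: 19550 | 2484 = 19966
Step 2: 19966 & ~(1 << 4) = 19950

19950


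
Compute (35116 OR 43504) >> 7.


Step 1: 35116 | 43504 = 43516
Step 2: 43516 >> 7 = 339

339


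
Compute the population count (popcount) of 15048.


0b11101011001000 has 7 set bits

7


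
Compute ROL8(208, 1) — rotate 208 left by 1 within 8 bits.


Rotate 0b11010000 left by 1 (8-bit) = 0b10100001 = 161

161


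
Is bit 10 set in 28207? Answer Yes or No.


0b110111000101111, bit 10 = 1. Yes

Yes


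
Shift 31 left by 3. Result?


0b11111 << 3 = 0b11111000 = 248

248


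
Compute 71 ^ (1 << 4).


71 ^ (1 << 4) = 71 ^ 16 = 87

87


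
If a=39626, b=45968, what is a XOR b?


39626 ^ 45968 = 10586

10586


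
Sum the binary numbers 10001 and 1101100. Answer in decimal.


10001 + 1101100 = 1111101 = 125

125


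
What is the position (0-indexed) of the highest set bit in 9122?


0b10001110100010. Highest set bit at position 13

13


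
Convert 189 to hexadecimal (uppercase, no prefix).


189 = BD hex

BD


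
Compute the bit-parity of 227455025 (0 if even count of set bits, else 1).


0b1101100011101011000000110001 has 13 ones => parity 1

1


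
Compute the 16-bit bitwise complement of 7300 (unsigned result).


~0b1110010000100 = 0b1110001101111011 = 58235 (16-bit unsigned)

58235


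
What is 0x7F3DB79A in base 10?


7F3DB79A hex = 2134751130 decimal

2134751130


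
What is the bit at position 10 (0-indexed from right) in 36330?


0b1000110111101010, position 10 = 1

1


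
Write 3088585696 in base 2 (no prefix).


3088585696 = 10111000000110000001001111100000 in binary

10111000000110000001001111100000


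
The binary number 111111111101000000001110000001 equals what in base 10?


111111111101000000001110000001 in decimal = 1072956289

1072956289


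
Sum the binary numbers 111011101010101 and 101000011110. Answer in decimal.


111011101010101 + 101000011110 = 1000000101110011 = 33139

33139


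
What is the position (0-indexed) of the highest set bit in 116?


0b1110100. Highest set bit at position 6

6


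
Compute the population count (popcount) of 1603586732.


0b1011111100101001100101010101100 has 17 set bits

17


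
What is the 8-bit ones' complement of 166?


166 ^ 255 = 89

89


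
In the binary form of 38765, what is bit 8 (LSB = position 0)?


0b1001011101101101, position 8 = 1

1


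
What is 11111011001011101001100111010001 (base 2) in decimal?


11111011001011101001100111010001 in decimal = 4214135249

4214135249


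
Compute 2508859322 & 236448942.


0b10010101100010100010011110111010 & 0b1110000101111110110010101110 = 0b100000000100010010010101010 = 67249322

67249322


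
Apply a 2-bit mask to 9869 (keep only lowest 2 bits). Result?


9869 & 3 = 1

1


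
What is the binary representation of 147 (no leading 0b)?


147 = 10010011 in binary

10010011


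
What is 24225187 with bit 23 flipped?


24225187 ^ (1 << 23) = 24225187 ^ 8388608 = 32613795

32613795


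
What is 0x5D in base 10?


5D hex = 93 decimal

93


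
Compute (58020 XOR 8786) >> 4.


Step 1: 58020 ^ 8786 = 49398
Step 2: 49398 >> 4 = 3087

3087


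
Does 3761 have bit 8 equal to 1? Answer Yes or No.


0b111010110001, bit 8 = 0. No

No


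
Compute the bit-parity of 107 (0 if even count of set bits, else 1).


0b1101011 has 5 ones => parity 1

1


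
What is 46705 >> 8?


0b1011011001110001 >> 8 = 0b10110110 = 182

182


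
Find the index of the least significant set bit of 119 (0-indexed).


0b1110111. Lowest set bit at position 0

0


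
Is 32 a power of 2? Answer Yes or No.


0b100000. Only one bit set => Yes

Yes


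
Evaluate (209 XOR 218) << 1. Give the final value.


Step 1: 209 ^ 218 = 11
Step 2: 11 << 1 = 22

22


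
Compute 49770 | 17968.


0b1100001001101010 | 0b100011000110000 = 0b1100011001111010 = 50810

50810


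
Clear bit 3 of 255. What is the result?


255 & ~(1 << 3) = 247

247


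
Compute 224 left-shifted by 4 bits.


0b11100000 << 4 = 0b111000000000 = 3584

3584


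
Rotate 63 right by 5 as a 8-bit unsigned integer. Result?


Rotate 0b111111 right by 5 (8-bit) = 0b11111001 = 249

249


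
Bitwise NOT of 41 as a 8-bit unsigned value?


~0b101001 = 0b11010110 = 214 (8-bit unsigned)

214


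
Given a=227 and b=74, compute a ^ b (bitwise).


227 ^ 74 = 169

169


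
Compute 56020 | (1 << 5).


56020 | (1 << 5) = 56020 | 32 = 56052

56052


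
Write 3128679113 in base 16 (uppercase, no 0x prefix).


3128679113 = BA7BDAC9 hex

BA7BDAC9


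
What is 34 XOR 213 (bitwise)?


0b100010 ^ 0b11010101 = 0b11110111 = 247

247


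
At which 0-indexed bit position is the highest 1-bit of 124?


0b1111100. Highest set bit at position 6

6


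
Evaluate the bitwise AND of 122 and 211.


0b1111010 & 0b11010011 = 0b1010010 = 82

82


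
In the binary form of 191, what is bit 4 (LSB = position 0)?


0b10111111, position 4 = 1

1


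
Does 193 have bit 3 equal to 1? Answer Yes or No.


0b11000001, bit 3 = 0. No

No


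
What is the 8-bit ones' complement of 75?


75 ^ 255 = 180

180


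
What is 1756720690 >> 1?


0b1101000101101010110111000110010 >> 1 = 0b110100010110101011011100011001 = 878360345

878360345


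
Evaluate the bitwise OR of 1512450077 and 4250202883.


0b1011010001001100010100000011101 | 0b11111101010101001111001100000011 = 0b11111111011101101111101100011111 = 4285987615

4285987615


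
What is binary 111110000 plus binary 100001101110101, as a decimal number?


111110000 + 100001101110101 = 100010101100101 = 17765

17765


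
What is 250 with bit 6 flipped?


250 ^ (1 << 6) = 250 ^ 64 = 186

186


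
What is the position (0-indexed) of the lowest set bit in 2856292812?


0b10101010001111111001000111001100. Lowest set bit at position 2

2


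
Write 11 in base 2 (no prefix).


11 = 1011 in binary

1011


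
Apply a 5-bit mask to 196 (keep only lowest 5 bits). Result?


196 & 31 = 4

4


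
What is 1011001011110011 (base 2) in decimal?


1011001011110011 in decimal = 45811

45811


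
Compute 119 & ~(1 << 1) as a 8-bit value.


119 & ~(1 << 1) = 117

117


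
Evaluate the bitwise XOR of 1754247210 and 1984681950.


0b1101000100011111011000000101010 ^ 0b1110110010010111101011111011110 = 0b11110110001000110011111110100 = 516188148

516188148


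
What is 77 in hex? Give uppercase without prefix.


77 = 4D hex

4D


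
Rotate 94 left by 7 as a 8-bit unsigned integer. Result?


Rotate 0b1011110 left by 7 (8-bit) = 0b101111 = 47

47


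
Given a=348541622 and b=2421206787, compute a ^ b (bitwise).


348541622 ^ 2421206787 = 2224487861

2224487861


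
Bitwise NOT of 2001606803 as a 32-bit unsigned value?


~0b1110111010011100001100010010011 = 0b10001000101100011110011101101100 = 2293360492 (32-bit unsigned)

2293360492


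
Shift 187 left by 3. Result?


0b10111011 << 3 = 0b10111011000 = 1496

1496


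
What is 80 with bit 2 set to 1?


80 | (1 << 2) = 80 | 4 = 84

84


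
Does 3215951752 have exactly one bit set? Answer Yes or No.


0b10111111101011111000011110001000. Multiple bits set => No

No


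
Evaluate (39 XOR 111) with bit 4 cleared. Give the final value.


Step 1: 39 ^ 111 = 72
Step 2: 72 & ~(1 << 4) = 72

72


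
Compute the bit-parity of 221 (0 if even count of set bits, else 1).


0b11011101 has 6 ones => parity 0

0


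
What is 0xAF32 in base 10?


AF32 hex = 44850 decimal

44850


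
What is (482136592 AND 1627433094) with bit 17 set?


Step 1: 482136592 & 1627433094 = 32768
Step 2: 32768 | (1 << 17) = 32768 | 131072 = 163840

163840


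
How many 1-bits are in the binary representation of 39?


0b100111 has 4 set bits

4


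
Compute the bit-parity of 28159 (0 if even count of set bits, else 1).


0b110110111111111 has 13 ones => parity 1

1


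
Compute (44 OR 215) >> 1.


Step 1: 44 | 215 = 255
Step 2: 255 >> 1 = 127

127


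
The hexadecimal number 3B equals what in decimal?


3B hex = 59 decimal

59


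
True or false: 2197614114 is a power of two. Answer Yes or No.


0b10000010111111001110111000100010. Multiple bits set => No

No


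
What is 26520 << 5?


0b110011110011000 << 5 = 0b11001111001100000000 = 848640

848640


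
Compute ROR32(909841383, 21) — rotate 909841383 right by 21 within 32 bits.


Rotate 0b110110001110110001001111100111 right by 21 (32-bit) = 0b11011000100111110011100110110001 = 3634313649

3634313649


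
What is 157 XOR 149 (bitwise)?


0b10011101 ^ 0b10010101 = 0b1000 = 8

8


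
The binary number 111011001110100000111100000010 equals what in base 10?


111011001110100000111100000010 in decimal = 993660674

993660674


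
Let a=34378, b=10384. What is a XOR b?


34378 ^ 10384 = 44762

44762


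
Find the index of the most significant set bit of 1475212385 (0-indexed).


0b1010111111011011111010001100001. Highest set bit at position 30

30


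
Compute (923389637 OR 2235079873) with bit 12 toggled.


Step 1: 923389637 | 2235079873 = 3074023109
Step 2: 3074023109 ^ (1 << 12) = 3074023109 ^ 4096 = 3074019013

3074019013


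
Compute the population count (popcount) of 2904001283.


0b10101101000101111000101100000011 has 15 set bits

15


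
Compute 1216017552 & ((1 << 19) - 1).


1216017552 & 524287 = 193680

193680


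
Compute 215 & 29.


0b11010111 & 0b11101 = 0b10101 = 21

21


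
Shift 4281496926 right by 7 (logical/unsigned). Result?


0b11111111001100100111010101011110 >> 7 = 0b1111111100110010011101010 = 33449194

33449194


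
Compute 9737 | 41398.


0b10011000001001 | 0b1010000110110110 = 0b1010011110111111 = 42943

42943


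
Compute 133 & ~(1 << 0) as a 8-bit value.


133 & ~(1 << 0) = 132

132


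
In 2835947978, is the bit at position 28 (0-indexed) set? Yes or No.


0b10101001000010010010000111001010, bit 28 = 0. No

No


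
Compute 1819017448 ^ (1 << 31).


1819017448 ^ (1 << 31) = 1819017448 ^ 2147483648 = 3966501096

3966501096


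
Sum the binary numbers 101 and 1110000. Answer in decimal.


101 + 1110000 = 1110101 = 117

117


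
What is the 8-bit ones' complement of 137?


137 ^ 255 = 118

118


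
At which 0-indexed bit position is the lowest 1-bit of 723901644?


0b101011001001011101110011001100. Lowest set bit at position 2

2


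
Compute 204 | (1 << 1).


204 | (1 << 1) = 204 | 2 = 206

206


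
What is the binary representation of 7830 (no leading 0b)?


7830 = 1111010010110 in binary

1111010010110


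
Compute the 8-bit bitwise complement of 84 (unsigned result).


~0b1010100 = 0b10101011 = 171 (8-bit unsigned)

171


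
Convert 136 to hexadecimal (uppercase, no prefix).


136 = 88 hex

88


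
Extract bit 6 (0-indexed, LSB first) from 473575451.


0b11100001110100011000000011011, position 6 = 0

0


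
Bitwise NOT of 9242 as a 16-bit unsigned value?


~0b10010000011010 = 0b1101101111100101 = 56293 (16-bit unsigned)

56293


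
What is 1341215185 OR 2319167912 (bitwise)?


0b1001111111100010101000111010001 | 0b10001010001110111011000110101000 = 0b11001111111110111111000111111001 = 3489395193

3489395193


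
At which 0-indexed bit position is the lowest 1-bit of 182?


0b10110110. Lowest set bit at position 1

1


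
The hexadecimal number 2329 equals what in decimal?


2329 hex = 9001 decimal

9001


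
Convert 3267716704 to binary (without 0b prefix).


3267716704 = 11000010110001010110011001100000 in binary

11000010110001010110011001100000


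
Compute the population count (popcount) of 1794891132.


0b1101010111110111101110101111100 has 22 set bits

22


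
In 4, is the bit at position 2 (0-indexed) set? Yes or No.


0b100, bit 2 = 1. Yes

Yes


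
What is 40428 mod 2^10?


40428 & 1023 = 492

492


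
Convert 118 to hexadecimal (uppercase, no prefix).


118 = 76 hex

76


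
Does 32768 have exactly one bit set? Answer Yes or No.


0b1000000000000000. Only one bit set => Yes

Yes


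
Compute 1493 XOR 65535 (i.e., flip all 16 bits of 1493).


1493 ^ 65535 = 64042

64042


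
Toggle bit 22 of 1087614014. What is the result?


1087614014 ^ (1 << 22) = 1087614014 ^ 4194304 = 1083419710

1083419710


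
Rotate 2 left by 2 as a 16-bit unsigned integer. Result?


Rotate 0b10 left by 2 (16-bit) = 0b1000 = 8

8


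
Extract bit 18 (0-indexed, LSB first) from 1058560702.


0b111111000110000101101010111110, position 18 = 0

0


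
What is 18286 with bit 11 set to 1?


18286 | (1 << 11) = 18286 | 2048 = 20334

20334


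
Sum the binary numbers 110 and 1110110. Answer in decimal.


110 + 1110110 = 1111100 = 124

124


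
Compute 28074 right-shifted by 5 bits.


0b110110110101010 >> 5 = 0b1101101101 = 877

877


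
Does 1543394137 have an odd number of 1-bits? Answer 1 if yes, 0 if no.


0b1011011111111100101001101011001 has 20 ones => parity 0

0


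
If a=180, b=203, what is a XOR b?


180 ^ 203 = 127

127


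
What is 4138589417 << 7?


0b11110110101011011101110011101001 << 7 = 0b111101101010110111011100111010010000000 = 529739445376

529739445376


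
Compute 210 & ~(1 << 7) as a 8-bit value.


210 & ~(1 << 7) = 82

82


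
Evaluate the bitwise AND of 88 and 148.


0b1011000 & 0b10010100 = 0b10000 = 16

16


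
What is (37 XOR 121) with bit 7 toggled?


Step 1: 37 ^ 121 = 92
Step 2: 92 ^ (1 << 7) = 92 ^ 128 = 220

220


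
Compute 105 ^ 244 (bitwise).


0b1101001 ^ 0b11110100 = 0b10011101 = 157

157


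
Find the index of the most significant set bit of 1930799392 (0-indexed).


0b1110011000101011010100100100000. Highest set bit at position 30

30


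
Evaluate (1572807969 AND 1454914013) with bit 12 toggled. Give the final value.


Step 1: 1572807969 & 1454914013 = 1421353217
Step 2: 1421353217 ^ (1 << 12) = 1421353217 ^ 4096 = 1421357313

1421357313


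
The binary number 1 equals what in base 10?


1 in decimal = 1

1


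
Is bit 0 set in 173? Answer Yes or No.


0b10101101, bit 0 = 1. Yes

Yes


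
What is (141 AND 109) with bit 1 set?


Step 1: 141 & 109 = 13
Step 2: 13 | (1 << 1) = 13 | 2 = 15

15


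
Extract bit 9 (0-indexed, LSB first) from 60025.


0b1110101001111001, position 9 = 1

1


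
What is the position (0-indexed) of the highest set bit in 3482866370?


0b11001111100110000101001011000010. Highest set bit at position 31

31


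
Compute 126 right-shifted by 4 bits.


0b1111110 >> 4 = 0b111 = 7

7


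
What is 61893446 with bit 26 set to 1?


61893446 | (1 << 26) = 61893446 | 67108864 = 129002310

129002310


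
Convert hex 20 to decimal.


20 hex = 32 decimal

32


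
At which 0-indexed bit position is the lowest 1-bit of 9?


0b1001. Lowest set bit at position 0

0


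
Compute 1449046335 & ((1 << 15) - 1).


1449046335 & 32767 = 12607

12607


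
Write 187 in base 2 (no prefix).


187 = 10111011 in binary

10111011


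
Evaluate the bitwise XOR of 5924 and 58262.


0b1011100100100 ^ 0b1110001110010110 = 0b1111010010110010 = 62642

62642


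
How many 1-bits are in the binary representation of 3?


0b11 has 2 set bits

2


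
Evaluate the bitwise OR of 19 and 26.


0b10011 | 0b11010 = 0b11011 = 27

27


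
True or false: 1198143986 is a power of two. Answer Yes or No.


0b1000111011010100011100111110010. Multiple bits set => No

No


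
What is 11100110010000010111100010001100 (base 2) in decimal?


11100110010000010111100010001100 in decimal = 3863050380

3863050380


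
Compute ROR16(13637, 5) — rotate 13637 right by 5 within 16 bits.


Rotate 0b11010101000101 right by 5 (16-bit) = 0b10100110101010 = 10666

10666


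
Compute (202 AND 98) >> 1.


Step 1: 202 & 98 = 66
Step 2: 66 >> 1 = 33

33


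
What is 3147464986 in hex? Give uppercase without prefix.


3147464986 = BB9A811A hex

BB9A811A


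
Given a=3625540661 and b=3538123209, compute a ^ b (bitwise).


3625540661 ^ 3538123209 = 184165884

184165884


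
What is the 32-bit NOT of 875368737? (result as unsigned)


~0b110100001011010001000100100001 = 0b11001011110100101110111011011110 = 3419598558 (32-bit unsigned)

3419598558


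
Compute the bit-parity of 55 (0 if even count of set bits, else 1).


0b110111 has 5 ones => parity 1

1


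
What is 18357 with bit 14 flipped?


18357 ^ (1 << 14) = 18357 ^ 16384 = 1973

1973


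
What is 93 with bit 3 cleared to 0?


93 & ~(1 << 3) = 85

85


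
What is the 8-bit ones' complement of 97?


97 ^ 255 = 158

158


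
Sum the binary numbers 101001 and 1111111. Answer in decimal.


101001 + 1111111 = 10101000 = 168

168


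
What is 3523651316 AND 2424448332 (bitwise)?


0b11010010000001101010011011110100 & 0b10010000100000100010010101001100 = 0b10010000000000100010010001000100 = 2416059460

2416059460


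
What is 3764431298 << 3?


0b11100000011000001010100111000010 << 3 = 0b11100000011000001010100111000010000 = 30115450384

30115450384


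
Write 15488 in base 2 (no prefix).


15488 = 11110010000000 in binary

11110010000000


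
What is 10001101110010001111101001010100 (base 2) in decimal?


10001101110010001111101001010100 in decimal = 2378758740

2378758740


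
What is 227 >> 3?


0b11100011 >> 3 = 0b11100 = 28

28


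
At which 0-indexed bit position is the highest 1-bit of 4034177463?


0b11110000011101001010100110110111. Highest set bit at position 31

31


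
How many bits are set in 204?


0b11001100 has 4 set bits

4


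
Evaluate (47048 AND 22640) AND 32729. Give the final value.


Step 1: 47048 & 22640 = 4160
Step 2: 4160 & 32729 = 4160

4160


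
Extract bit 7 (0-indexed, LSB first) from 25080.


0b110000111111000, position 7 = 1

1


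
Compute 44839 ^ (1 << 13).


44839 ^ (1 << 13) = 44839 ^ 8192 = 36647

36647


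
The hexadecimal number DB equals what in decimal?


DB hex = 219 decimal

219


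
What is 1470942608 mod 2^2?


1470942608 & 3 = 0

0


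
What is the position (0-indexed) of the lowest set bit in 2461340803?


0b10010010101101010001010010000011. Lowest set bit at position 0

0


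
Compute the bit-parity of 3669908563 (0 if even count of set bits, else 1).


0b11011010101111100101110001010011 has 19 ones => parity 1

1


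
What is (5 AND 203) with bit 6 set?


Step 1: 5 & 203 = 1
Step 2: 1 | (1 << 6) = 1 | 64 = 65

65


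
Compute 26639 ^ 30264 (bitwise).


0b110100000001111 ^ 0b111011000111000 = 0b1111000110111 = 7735

7735


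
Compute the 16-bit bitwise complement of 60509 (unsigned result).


~0b1110110001011101 = 0b1001110100010 = 5026 (16-bit unsigned)

5026


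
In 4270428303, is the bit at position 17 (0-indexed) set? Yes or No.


0b11111110100010011001000010001111, bit 17 = 0. No

No


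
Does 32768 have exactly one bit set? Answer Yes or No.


0b1000000000000000. Only one bit set => Yes

Yes


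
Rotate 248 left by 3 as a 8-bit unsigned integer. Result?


Rotate 0b11111000 left by 3 (8-bit) = 0b11000111 = 199

199


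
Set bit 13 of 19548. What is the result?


19548 | (1 << 13) = 19548 | 8192 = 27740

27740


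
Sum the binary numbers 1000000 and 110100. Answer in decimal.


1000000 + 110100 = 1110100 = 116

116


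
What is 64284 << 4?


0b1111101100011100 << 4 = 0b11111011000111000000 = 1028544

1028544


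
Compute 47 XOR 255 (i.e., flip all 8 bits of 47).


47 ^ 255 = 208

208


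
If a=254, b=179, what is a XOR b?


254 ^ 179 = 77

77


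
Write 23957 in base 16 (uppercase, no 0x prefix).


23957 = 5D95 hex

5D95


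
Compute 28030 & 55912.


0b110110101111110 & 0b1101101001101000 = 0b100100001101000 = 18536

18536


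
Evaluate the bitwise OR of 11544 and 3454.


0b10110100011000 | 0b110101111110 = 0b10110101111110 = 11646

11646


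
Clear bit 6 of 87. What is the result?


87 & ~(1 << 6) = 23

23


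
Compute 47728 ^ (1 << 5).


47728 ^ (1 << 5) = 47728 ^ 32 = 47696

47696


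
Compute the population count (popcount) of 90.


0b1011010 has 4 set bits

4


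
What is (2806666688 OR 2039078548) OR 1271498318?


Step 1: 2806666688 | 2039078548 = 4291551188
Step 2: 4291551188 | 1271498318 = 4291551198

4291551198


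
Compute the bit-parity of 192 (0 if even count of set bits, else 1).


0b11000000 has 2 ones => parity 0

0


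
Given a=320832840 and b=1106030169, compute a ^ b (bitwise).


320832840 ^ 1106030169 = 1391667985

1391667985


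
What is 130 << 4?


0b10000010 << 4 = 0b100000100000 = 2080

2080


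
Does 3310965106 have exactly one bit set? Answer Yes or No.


0b11000101010110010101000101110010. Multiple bits set => No

No


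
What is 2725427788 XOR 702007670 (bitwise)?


0b10100010011100101011101001001100 ^ 0b101001110101111100100101110110 = 0b10001011101001010111001100111010 = 2342875962

2342875962


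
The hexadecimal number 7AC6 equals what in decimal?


7AC6 hex = 31430 decimal

31430


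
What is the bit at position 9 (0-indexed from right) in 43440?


0b1010100110110000, position 9 = 0

0


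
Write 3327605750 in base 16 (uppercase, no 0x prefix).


3327605750 = C6573BF6 hex

C6573BF6


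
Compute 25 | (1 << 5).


25 | (1 << 5) = 25 | 32 = 57

57


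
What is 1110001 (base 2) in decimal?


1110001 in decimal = 113

113


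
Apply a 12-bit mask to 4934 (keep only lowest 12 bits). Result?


4934 & 4095 = 838

838


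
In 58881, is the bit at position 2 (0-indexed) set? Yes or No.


0b1110011000000001, bit 2 = 0. No

No


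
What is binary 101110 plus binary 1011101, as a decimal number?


101110 + 1011101 = 10001011 = 139

139


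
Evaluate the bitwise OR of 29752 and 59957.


0b111010000111000 | 0b1110101000110101 = 0b1111111000111101 = 65085

65085


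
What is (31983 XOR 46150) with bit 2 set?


Step 1: 31983 ^ 46150 = 51369
Step 2: 51369 | (1 << 2) = 51369 | 4 = 51373

51373


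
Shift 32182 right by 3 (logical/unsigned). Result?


0b111110110110110 >> 3 = 0b111110110110 = 4022

4022


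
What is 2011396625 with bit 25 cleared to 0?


2011396625 & ~(1 << 25) = 1977842193

1977842193


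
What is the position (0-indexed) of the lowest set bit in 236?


0b11101100. Lowest set bit at position 2

2


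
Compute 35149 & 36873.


0b1000100101001101 & 0b1001000000001001 = 0b1000000000001001 = 32777

32777


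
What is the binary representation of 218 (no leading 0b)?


218 = 11011010 in binary

11011010


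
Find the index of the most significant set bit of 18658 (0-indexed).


0b100100011100010. Highest set bit at position 14

14


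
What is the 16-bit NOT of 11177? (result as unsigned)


~0b10101110101001 = 0b1101010001010110 = 54358 (16-bit unsigned)

54358


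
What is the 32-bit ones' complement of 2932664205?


2932664205 ^ 4294967295 = 1362303090

1362303090


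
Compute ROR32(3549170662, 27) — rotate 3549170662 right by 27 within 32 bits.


Rotate 0b11010011100011000000101111100110 right by 27 (32-bit) = 0b1110001100000010111110011011010 = 1904311514

1904311514


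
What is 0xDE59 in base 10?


DE59 hex = 56921 decimal

56921


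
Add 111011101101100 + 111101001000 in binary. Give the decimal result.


111011101101100 + 111101001000 = 1000011010110100 = 34484

34484


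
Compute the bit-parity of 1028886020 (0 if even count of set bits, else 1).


0b111101010100111000111000000100 has 14 ones => parity 0

0


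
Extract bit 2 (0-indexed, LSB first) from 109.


0b1101101, position 2 = 1

1


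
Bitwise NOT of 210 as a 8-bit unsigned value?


~0b11010010 = 0b101101 = 45 (8-bit unsigned)

45


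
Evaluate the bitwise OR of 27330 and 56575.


0b110101011000010 | 0b1101110011111111 = 0b1111111011111111 = 65279

65279


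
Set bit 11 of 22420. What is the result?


22420 | (1 << 11) = 22420 | 2048 = 24468

24468


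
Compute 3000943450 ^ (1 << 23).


3000943450 ^ (1 << 23) = 3000943450 ^ 8388608 = 2992554842

2992554842


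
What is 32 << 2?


0b100000 << 2 = 0b10000000 = 128

128


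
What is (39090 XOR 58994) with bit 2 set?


Step 1: 39090 ^ 58994 = 32448
Step 2: 32448 | (1 << 2) = 32448 | 4 = 32452

32452


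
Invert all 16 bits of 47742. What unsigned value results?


47742 ^ 65535 = 17793

17793


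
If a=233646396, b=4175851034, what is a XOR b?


233646396 ^ 4175851034 = 4111157030

4111157030


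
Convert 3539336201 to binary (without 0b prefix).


3539336201 = 11010010111101011111110000001001 in binary

11010010111101011111110000001001


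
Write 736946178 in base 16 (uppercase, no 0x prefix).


736946178 = 2BECE802 hex

2BECE802


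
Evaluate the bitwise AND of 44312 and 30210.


0b1010110100011000 & 0b111011000000010 = 0b10010000000000 = 9216

9216


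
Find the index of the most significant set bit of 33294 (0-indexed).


0b1000001000001110. Highest set bit at position 15

15


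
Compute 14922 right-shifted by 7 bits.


0b11101001001010 >> 7 = 0b1110100 = 116

116


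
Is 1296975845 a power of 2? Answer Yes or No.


0b1001101010011100100011111100101. Multiple bits set => No

No


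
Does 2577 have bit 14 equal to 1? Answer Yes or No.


0b101000010001, bit 14 = 0. No

No


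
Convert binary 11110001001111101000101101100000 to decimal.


11110001001111101000101101100000 in decimal = 4047407968

4047407968


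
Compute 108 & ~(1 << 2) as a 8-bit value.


108 & ~(1 << 2) = 104

104


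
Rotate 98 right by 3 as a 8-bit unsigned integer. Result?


Rotate 0b1100010 right by 3 (8-bit) = 0b1001100 = 76

76


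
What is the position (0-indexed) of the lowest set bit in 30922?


0b111100011001010. Lowest set bit at position 1

1


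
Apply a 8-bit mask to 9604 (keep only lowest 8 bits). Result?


9604 & 255 = 132

132


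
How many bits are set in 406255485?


0b11000001101101111011101111101 has 19 set bits

19


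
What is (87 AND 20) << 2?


Step 1: 87 & 20 = 20
Step 2: 20 << 2 = 80

80


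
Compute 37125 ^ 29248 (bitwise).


0b1001000100000101 ^ 0b111001001000000 = 0b1110001101000101 = 58181

58181


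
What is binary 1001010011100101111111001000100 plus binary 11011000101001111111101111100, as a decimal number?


1001010011100101111111001000100 + 11011000101001111111101111100 = 1100101100001111111110111000000 = 1703411136

1703411136


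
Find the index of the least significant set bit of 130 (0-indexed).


0b10000010. Lowest set bit at position 1

1


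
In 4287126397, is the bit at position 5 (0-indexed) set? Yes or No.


0b11111111100010000101101101111101, bit 5 = 1. Yes

Yes


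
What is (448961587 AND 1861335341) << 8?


Step 1: 448961587 & 1861335341 = 180394017
Step 2: 180394017 << 8 = 46180868352

46180868352


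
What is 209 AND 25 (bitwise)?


0b11010001 & 0b11001 = 0b10001 = 17

17


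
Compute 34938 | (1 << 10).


34938 | (1 << 10) = 34938 | 1024 = 35962

35962


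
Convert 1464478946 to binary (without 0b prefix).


1464478946 = 1010111010010100010110011100010 in binary

1010111010010100010110011100010


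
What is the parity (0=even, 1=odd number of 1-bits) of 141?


0b10001101 has 4 ones => parity 0

0


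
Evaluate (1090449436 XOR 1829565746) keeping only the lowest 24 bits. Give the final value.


Step 1: 1090449436 ^ 1829565746 = 770835758
Step 2: 770835758 & 16777215 = 15861038

15861038


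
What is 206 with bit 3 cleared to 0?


206 & ~(1 << 3) = 198

198
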